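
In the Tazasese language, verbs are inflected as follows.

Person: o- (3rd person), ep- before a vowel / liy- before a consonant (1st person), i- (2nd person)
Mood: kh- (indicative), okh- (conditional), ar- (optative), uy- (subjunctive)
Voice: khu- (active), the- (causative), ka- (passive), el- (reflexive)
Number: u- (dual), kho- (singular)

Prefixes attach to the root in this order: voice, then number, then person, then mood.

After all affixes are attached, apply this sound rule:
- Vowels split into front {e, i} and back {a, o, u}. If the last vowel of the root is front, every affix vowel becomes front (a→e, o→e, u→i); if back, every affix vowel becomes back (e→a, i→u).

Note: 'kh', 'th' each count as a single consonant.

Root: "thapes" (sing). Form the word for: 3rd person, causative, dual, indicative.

kheithethapes

Attach voice causative the- → thethapes.
Attach number dual u- → uthethapes.
Attach person 3rd person o- → outhethapes.
Attach mood indicative kh- → khouthethapes.
Apply vowel harmony: khouthethapes → kheithethapes.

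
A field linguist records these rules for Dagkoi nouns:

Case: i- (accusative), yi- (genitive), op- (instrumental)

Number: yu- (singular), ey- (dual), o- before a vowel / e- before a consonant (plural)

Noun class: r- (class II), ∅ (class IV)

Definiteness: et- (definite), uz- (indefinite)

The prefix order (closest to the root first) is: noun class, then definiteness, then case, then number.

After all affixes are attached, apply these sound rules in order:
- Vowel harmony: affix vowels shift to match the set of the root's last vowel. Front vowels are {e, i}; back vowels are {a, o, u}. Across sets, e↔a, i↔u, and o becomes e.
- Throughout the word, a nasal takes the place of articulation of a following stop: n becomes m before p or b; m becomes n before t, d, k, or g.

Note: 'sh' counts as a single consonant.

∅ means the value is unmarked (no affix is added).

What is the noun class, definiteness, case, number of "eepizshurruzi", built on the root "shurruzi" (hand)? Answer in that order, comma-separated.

Segment: o-op-uz-shurruzi.
noun class: ∅ → class IV.
definiteness: uz- → indefinite.
case: op- → instrumental.
number: o/e- → plural.

class IV, indefinite, instrumental, plural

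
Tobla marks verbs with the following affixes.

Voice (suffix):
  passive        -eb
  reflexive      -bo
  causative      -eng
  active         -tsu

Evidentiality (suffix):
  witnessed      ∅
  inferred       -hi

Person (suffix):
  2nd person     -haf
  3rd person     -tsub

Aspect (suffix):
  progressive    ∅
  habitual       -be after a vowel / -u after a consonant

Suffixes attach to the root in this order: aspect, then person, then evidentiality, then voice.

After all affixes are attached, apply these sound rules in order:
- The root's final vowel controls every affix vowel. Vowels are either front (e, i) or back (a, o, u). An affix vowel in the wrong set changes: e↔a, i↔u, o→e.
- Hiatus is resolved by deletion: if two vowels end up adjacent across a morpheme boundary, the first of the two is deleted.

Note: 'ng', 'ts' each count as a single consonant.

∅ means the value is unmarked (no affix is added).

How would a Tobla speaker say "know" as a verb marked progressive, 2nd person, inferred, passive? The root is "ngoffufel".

ngoffufelhefheb

aspect = progressive: zero marking, form stays ngoffufel.
Attach person 2nd person -haf → ngoffufelhaf.
Attach evidentiality inferred -hi → ngoffufelhafhi.
Attach voice passive -eb → ngoffufelhafhieb.
Apply vowel harmony: ngoffufelhafhieb → ngoffufelhefhieb.
Apply vowel deletion: ngoffufelhefhieb → ngoffufelhefheb.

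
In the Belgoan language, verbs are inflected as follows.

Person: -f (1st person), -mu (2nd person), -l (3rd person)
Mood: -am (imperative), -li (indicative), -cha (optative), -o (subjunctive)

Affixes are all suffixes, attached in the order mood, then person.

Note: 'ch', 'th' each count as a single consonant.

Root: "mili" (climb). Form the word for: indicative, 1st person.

mililif

Attach mood indicative -li → milili.
Attach person 1st person -f → mililif.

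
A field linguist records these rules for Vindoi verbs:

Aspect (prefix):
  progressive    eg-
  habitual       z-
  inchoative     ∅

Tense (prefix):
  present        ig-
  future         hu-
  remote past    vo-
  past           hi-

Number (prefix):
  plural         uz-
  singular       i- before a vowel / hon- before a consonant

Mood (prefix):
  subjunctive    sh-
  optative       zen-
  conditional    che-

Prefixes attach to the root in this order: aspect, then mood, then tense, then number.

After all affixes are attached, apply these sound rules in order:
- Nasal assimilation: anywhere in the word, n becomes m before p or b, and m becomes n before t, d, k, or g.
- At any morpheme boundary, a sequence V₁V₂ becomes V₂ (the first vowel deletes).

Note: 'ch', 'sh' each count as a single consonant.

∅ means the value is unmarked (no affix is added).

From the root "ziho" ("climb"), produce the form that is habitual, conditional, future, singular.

Attach aspect habitual z- → zziho.
Attach mood conditional che- → chezziho.
Attach tense future hu- → huchezziho.
Attach number singular hon- (before consonant 'h') → honhuchezziho.
Nasal assimilation: no change.
Vowel deletion: no change.

honhuchezziho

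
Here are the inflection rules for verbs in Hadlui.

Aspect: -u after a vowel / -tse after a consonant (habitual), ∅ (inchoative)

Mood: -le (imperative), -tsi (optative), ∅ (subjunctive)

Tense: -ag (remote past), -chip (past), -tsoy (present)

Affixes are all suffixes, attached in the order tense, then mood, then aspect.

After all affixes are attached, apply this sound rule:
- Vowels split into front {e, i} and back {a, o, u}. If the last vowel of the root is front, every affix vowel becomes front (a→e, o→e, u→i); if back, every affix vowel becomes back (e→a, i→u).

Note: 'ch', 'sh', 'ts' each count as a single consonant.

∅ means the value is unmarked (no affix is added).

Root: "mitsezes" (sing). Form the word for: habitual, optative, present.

Attach tense present -tsoy → mitsezestsoy.
Attach mood optative -tsi → mitsezestsoytsi.
Attach aspect habitual -u (after vowel 'i') → mitsezestsoytsiu.
Apply vowel harmony: mitsezestsoytsiu → mitsezestseytsii.

mitsezestseytsii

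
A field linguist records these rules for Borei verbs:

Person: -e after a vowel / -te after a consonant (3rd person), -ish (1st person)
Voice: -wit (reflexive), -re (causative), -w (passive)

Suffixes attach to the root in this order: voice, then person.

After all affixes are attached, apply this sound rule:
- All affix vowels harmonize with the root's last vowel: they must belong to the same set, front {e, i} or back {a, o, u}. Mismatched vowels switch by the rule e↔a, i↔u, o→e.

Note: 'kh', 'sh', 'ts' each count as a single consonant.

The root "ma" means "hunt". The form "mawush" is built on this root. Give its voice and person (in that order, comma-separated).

passive, 1st person

Segment: ma-w-ish.
voice: -w → passive.
person: -ish → 1st person.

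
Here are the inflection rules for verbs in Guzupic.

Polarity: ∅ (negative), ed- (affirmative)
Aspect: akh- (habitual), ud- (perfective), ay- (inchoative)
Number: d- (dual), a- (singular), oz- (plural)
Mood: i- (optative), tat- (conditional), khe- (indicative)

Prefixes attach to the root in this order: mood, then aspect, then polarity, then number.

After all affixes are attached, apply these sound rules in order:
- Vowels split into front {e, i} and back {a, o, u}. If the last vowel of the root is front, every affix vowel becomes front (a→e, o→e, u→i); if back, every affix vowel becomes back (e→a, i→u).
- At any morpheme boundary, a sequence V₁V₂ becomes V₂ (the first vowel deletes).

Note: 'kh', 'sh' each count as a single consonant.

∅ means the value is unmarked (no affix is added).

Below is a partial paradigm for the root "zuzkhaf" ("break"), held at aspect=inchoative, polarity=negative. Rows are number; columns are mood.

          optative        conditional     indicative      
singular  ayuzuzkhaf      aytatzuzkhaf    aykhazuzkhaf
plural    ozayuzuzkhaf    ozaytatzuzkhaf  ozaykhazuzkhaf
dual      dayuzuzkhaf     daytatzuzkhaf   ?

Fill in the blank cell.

Attach mood indicative khe- → khezuzkhaf.
Attach aspect inchoative ay- → aykhezuzkhaf.
polarity = negative: zero marking, form stays aykhezuzkhaf.
Attach number dual d- → daykhezuzkhaf.
Apply vowel harmony: daykhezuzkhaf → daykhazuzkhaf.
Vowel deletion: no change.

daykhazuzkhaf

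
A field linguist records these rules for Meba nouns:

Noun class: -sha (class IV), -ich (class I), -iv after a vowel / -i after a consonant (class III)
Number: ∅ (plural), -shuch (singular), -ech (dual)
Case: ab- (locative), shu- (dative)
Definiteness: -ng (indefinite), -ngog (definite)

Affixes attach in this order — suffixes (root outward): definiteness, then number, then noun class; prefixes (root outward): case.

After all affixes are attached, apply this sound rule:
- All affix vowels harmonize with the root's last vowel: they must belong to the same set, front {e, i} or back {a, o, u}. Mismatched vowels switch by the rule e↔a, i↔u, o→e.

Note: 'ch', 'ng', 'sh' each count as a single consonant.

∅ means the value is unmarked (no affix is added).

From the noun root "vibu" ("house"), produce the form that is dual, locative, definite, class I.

Attach definiteness definite -ngog → vibungog.
Attach number dual -ech → vibungogech.
Attach case locative ab- → abvibungogech.
Attach noun class class I -ich → abvibungogechich.
Apply vowel harmony: abvibungogechich → abvibungogachuch.

abvibungogachuch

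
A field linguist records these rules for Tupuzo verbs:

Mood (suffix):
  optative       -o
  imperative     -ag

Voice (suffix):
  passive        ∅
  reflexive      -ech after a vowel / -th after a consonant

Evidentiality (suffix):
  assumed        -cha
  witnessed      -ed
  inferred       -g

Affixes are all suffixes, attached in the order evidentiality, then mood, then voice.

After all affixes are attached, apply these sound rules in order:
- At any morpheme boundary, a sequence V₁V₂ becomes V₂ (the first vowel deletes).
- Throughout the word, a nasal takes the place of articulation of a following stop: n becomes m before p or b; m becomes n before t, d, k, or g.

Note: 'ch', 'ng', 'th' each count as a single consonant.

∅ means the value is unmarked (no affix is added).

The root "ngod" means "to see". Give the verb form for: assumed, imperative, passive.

ngodchag

Attach evidentiality assumed -cha → ngodcha.
Attach mood imperative -ag → ngodchaag.
voice = passive: zero marking, form stays ngodchaag.
Apply vowel deletion: ngodchaag → ngodchag.
Nasal assimilation: no change.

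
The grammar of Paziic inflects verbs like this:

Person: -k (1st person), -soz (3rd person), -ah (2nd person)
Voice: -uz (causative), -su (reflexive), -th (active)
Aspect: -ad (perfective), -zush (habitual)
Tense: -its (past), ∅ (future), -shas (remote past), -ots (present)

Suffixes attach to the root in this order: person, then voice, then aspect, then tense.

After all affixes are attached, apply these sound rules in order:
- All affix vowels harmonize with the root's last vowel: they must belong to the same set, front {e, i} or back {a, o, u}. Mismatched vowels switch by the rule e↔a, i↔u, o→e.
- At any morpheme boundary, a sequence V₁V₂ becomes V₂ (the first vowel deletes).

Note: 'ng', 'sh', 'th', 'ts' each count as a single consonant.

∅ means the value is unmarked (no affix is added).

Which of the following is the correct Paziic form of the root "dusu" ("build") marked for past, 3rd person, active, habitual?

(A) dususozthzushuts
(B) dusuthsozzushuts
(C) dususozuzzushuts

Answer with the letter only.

A

Attach person 3rd person -soz → dususoz.
Attach voice active -th → dususozth.
Attach aspect habitual -zush → dususozthzush.
Attach tense past -its → dususozthzushits.
Apply vowel harmony: dususozthzushits → dususozthzushuts.
Vowel deletion: no change.
So the correct form is dususozthzushuts, option (A).
(B) dusuthsozzushuts is wrong: it has the affixes in the wrong order.
(C) dususozuzzushuts is wrong: it uses causative instead of active for voice.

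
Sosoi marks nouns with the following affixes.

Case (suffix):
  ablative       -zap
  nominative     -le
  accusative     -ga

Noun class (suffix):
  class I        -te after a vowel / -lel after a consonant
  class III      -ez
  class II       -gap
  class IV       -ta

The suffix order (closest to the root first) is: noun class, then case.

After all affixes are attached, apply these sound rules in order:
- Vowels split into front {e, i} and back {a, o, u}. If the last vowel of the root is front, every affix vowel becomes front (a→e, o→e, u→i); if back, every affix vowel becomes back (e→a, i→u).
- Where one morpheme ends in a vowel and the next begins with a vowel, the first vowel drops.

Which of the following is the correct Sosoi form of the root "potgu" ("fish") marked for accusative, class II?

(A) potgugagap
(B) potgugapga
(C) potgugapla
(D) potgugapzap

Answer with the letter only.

B

Attach noun class class II -gap → potgugap.
Attach case accusative -ga → potgugapga.
Vowel harmony: no change.
Vowel deletion: no change.
So the correct form is potgugapga, option (B).
(C) potgugapla is wrong: it uses nominative instead of accusative for case.
(A) potgugagap is wrong: it has the affixes in the wrong order.
(D) potgugapzap is wrong: it uses ablative instead of accusative for case.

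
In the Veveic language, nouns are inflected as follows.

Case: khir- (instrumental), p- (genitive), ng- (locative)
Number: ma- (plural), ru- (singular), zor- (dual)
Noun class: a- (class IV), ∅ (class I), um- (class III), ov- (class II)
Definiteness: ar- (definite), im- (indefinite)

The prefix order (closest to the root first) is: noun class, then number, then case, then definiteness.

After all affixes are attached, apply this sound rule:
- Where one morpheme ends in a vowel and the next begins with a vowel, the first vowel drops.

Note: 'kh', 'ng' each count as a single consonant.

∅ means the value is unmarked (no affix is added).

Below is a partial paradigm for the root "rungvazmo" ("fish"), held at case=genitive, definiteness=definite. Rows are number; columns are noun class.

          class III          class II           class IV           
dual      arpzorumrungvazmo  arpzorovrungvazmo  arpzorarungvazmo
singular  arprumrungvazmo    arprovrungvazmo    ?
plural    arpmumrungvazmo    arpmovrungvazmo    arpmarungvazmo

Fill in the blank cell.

arprarungvazmo

Attach noun class class IV a- → arungvazmo.
Attach number singular ru- → ruarungvazmo.
Attach case genitive p- → pruarungvazmo.
Attach definiteness definite ar- → arpruarungvazmo.
Apply vowel deletion: arpruarungvazmo → arprarungvazmo.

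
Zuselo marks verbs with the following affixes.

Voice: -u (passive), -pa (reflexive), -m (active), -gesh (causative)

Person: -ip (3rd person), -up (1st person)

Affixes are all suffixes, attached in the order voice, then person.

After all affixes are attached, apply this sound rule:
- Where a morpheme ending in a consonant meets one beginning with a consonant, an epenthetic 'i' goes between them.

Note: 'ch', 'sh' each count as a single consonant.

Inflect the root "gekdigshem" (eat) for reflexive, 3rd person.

gekdigshemipaip

Attach voice reflexive -pa → gekdigshempa.
Attach person 3rd person -ip → gekdigshempaip.
Apply epenthesis: gekdigshempaip → gekdigshemipaip.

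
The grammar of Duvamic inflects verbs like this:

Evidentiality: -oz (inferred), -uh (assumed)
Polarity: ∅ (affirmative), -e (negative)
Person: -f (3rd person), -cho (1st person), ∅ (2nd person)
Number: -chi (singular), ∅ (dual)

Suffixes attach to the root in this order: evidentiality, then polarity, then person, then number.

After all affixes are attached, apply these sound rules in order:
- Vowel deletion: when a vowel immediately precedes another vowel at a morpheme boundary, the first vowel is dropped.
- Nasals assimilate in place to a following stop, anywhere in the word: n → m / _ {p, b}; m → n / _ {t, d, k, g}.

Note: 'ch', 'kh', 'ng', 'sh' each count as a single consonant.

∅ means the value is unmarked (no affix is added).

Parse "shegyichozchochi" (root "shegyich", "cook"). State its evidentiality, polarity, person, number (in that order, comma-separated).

Segment: shegyich-oz-cho-chi.
evidentiality: -oz → inferred.
polarity: ∅ → affirmative.
person: -cho → 1st person.
number: -chi → singular.

inferred, affirmative, 1st person, singular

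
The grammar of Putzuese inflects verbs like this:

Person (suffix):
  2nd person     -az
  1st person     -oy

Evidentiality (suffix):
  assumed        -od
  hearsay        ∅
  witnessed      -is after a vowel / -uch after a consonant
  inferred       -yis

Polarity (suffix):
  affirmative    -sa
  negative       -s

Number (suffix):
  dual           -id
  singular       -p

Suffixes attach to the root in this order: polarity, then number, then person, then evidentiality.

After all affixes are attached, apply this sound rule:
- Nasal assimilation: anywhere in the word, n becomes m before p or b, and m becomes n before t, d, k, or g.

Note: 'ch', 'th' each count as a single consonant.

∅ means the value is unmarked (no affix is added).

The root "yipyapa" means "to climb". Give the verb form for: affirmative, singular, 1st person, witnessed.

yipyapasapoyuch

Attach polarity affirmative -sa → yipyapasa.
Attach number singular -p → yipyapasap.
Attach person 1st person -oy → yipyapasapoy.
Attach evidentiality witnessed -uch (after consonant 'y') → yipyapasapoyuch.
Nasal assimilation: no change.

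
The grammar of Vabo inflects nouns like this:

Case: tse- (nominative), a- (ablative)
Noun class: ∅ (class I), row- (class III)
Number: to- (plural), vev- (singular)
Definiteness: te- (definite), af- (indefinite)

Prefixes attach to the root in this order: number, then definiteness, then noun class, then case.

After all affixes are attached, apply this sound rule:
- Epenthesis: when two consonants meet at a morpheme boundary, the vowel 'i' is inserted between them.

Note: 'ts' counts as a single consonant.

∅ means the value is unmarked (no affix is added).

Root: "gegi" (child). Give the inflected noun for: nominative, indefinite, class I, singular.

tseafivevigegi

Attach number singular vev- → vevgegi.
Attach definiteness indefinite af- → afvevgegi.
noun class = class I: zero marking, form stays afvevgegi.
Attach case nominative tse- → tseafvevgegi.
Apply epenthesis: tseafvevgegi → tseafivevigegi.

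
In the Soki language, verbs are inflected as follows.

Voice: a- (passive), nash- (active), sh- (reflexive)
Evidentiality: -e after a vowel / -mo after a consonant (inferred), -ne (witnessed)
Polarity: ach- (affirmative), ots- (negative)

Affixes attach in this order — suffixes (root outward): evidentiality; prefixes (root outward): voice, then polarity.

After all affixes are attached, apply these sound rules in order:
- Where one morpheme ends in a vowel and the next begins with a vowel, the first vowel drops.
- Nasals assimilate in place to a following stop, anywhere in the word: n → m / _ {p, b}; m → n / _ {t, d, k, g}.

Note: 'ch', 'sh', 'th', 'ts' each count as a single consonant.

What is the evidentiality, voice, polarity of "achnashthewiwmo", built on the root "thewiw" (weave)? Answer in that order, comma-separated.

inferred, active, affirmative

Segment: ach-nash-thewiw-mo.
evidentiality: -e/mo → inferred.
voice: nash- → active.
polarity: ach- → affirmative.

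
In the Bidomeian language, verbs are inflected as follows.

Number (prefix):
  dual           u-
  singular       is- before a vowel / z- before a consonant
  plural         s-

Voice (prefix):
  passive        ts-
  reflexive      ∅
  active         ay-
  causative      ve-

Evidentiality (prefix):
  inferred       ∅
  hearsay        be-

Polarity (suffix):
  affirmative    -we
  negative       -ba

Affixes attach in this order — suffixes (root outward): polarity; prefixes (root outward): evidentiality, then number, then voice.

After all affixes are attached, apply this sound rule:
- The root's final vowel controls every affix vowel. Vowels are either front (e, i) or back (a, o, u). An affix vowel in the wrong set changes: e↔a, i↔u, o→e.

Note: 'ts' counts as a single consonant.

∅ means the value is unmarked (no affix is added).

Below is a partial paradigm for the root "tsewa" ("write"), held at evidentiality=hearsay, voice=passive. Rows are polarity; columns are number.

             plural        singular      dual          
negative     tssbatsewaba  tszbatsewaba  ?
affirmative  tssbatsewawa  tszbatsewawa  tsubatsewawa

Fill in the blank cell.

tsubatsewaba

Attach evidentiality hearsay be- → betsewa.
Attach number dual u- → ubetsewa.
Attach polarity negative -ba → ubetsewaba.
Attach voice passive ts- → tsubetsewaba.
Apply vowel harmony: tsubetsewaba → tsubatsewaba.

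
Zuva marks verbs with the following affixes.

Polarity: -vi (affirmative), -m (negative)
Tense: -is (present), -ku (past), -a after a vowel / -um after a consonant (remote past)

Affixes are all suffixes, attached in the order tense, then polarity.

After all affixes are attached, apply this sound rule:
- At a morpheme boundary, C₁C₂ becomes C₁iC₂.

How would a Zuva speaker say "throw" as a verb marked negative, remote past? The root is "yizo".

Attach tense remote past -a (after vowel 'o') → yizoa.
Attach polarity negative -m → yizoam.
Epenthesis: no change.

yizoam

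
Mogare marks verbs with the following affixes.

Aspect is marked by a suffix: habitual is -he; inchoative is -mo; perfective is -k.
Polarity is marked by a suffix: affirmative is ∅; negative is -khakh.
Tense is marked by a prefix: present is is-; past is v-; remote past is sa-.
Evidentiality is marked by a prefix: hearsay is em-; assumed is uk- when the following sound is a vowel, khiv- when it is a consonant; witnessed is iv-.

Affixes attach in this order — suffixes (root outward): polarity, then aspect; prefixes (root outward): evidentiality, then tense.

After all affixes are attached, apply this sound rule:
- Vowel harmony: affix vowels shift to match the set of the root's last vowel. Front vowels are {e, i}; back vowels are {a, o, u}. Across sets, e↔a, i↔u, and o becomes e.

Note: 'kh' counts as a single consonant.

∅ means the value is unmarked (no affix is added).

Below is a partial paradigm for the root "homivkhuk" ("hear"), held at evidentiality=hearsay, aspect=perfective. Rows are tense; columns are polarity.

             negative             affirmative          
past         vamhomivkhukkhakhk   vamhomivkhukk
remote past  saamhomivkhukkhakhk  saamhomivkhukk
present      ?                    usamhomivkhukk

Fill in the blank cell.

Attach evidentiality hearsay em- → emhomivkhuk.
Attach tense present is- → isemhomivkhuk.
Attach polarity negative -khakh → isemhomivkhukkhakh.
Attach aspect perfective -k → isemhomivkhukkhakhk.
Apply vowel harmony: isemhomivkhukkhakhk → usamhomivkhukkhakhk.

usamhomivkhukkhakhk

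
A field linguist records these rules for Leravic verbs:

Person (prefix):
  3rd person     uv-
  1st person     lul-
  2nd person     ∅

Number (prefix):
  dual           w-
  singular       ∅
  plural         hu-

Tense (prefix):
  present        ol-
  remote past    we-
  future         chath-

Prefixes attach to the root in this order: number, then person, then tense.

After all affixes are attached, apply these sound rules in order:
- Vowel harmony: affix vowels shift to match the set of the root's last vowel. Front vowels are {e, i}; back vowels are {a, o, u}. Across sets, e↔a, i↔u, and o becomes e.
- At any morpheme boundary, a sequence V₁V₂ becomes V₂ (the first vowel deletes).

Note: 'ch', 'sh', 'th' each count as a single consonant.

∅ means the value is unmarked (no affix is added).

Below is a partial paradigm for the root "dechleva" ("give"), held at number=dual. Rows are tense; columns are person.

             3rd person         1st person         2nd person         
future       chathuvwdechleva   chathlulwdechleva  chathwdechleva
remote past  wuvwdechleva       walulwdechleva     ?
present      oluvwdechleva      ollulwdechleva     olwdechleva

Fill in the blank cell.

wawdechleva

Attach number dual w- → wdechleva.
person = 2nd person: zero marking, form stays wdechleva.
Attach tense remote past we- → wewdechleva.
Apply vowel harmony: wewdechleva → wawdechleva.
Vowel deletion: no change.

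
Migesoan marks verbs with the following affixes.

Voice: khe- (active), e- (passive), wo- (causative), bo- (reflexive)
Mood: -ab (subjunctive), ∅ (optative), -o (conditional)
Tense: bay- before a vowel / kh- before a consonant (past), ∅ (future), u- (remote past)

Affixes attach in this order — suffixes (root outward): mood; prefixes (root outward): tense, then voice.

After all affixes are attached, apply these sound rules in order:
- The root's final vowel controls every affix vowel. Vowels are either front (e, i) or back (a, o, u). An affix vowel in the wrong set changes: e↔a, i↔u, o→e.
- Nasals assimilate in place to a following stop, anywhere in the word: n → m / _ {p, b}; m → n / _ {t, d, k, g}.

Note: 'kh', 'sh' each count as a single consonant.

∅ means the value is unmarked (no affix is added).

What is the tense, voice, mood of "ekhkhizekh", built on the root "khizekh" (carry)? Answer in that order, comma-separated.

Segment: e-kh-khizekh.
tense: bay/kh- → past.
voice: e- → passive.
mood: ∅ → optative.

past, passive, optative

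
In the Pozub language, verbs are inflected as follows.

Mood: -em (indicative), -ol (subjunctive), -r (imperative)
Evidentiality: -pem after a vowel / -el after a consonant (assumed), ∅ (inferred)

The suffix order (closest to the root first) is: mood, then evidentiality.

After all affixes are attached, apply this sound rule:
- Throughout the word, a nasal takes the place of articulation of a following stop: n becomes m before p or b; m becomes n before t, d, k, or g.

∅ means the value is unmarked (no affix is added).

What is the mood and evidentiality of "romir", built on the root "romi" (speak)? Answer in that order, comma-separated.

Segment: romi-r.
mood: -r → imperative.
evidentiality: ∅ → inferred.

imperative, inferred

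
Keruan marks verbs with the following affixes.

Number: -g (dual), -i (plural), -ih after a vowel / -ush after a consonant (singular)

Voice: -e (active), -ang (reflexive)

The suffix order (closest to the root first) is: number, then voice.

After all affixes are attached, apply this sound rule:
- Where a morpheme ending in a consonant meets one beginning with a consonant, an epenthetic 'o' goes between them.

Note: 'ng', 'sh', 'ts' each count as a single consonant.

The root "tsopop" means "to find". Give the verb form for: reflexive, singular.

tsopopushang

Attach number singular -ush (after consonant 'p') → tsopopush.
Attach voice reflexive -ang → tsopopushang.
Epenthesis: no change.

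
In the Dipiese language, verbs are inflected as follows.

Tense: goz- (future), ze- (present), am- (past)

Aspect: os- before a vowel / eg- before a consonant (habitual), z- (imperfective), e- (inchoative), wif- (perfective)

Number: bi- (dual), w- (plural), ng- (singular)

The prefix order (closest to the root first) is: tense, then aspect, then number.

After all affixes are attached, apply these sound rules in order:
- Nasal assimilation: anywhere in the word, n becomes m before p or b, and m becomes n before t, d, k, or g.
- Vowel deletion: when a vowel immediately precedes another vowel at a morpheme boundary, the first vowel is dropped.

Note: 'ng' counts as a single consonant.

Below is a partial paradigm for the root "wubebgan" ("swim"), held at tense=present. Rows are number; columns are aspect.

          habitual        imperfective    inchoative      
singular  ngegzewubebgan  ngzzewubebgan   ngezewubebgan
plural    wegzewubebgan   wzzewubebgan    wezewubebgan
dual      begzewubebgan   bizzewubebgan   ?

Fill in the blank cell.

Attach tense present ze- → zewubebgan.
Attach aspect inchoative e- → ezewubebgan.
Attach number dual bi- → biezewubebgan.
Nasal assimilation: no change.
Apply vowel deletion: biezewubebgan → bezewubebgan.

bezewubebgan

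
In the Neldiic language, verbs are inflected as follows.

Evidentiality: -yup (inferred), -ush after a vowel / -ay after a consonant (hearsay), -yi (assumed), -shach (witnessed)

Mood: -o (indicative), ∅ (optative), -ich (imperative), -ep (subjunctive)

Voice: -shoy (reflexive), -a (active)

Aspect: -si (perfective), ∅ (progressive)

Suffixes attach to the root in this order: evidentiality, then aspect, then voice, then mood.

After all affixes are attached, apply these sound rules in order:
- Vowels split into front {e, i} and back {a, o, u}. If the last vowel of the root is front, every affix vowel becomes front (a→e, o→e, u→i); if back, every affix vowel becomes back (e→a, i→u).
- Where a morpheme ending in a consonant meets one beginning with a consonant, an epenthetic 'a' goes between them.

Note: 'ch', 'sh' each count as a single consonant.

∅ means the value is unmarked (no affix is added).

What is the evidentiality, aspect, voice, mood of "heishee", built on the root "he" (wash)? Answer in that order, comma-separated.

Segment: he-ush-a-o.
evidentiality: -ush/ay → hearsay.
aspect: ∅ → progressive.
voice: -a → active.
mood: -o → indicative.

hearsay, progressive, active, indicative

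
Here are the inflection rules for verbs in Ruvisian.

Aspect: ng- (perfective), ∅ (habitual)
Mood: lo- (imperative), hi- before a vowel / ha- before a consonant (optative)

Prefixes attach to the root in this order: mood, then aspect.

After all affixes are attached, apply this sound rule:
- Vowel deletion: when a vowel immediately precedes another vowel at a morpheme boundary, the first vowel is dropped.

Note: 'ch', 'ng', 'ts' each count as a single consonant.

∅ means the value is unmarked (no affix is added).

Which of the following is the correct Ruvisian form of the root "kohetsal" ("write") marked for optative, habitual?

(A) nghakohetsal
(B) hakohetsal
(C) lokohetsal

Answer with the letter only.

Attach mood optative ha- (before consonant 'k') → hakohetsal.
aspect = habitual: zero marking, form stays hakohetsal.
Vowel deletion: no change.
So the correct form is hakohetsal, option (B).
(C) lokohetsal is wrong: it uses imperative instead of optative for mood.
(A) nghakohetsal is wrong: it uses perfective instead of habitual for aspect.

B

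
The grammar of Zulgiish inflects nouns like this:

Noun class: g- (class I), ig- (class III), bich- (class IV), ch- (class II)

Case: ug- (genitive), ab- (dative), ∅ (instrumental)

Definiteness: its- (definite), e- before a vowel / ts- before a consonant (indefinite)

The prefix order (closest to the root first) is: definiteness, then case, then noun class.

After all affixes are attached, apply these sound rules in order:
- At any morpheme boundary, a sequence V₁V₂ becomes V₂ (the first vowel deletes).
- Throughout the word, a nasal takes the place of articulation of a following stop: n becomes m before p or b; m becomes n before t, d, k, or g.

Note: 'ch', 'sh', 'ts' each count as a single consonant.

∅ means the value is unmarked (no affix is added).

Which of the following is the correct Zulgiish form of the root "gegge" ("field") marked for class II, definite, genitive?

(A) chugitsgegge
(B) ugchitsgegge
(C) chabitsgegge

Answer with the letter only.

A

Attach definiteness definite its- → itsgegge.
Attach case genitive ug- → ugitsgegge.
Attach noun class class II ch- → chugitsgegge.
Vowel deletion: no change.
Nasal assimilation: no change.
So the correct form is chugitsgegge, option (A).
(B) ugchitsgegge is wrong: it has the affixes in the wrong order.
(C) chabitsgegge is wrong: it uses dative instead of genitive for case.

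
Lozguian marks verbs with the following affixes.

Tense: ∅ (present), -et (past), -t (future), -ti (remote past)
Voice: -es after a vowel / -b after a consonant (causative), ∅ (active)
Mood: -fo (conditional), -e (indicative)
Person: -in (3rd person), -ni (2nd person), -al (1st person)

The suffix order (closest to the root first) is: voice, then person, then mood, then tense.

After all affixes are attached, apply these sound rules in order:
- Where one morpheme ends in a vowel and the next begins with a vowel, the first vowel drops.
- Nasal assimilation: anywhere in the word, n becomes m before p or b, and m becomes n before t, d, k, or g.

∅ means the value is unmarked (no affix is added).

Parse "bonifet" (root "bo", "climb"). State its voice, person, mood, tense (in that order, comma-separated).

Segment: bo-ni-fo-et.
voice: ∅ → active.
person: -ni → 2nd person.
mood: -fo → conditional.
tense: -et → past.

active, 2nd person, conditional, past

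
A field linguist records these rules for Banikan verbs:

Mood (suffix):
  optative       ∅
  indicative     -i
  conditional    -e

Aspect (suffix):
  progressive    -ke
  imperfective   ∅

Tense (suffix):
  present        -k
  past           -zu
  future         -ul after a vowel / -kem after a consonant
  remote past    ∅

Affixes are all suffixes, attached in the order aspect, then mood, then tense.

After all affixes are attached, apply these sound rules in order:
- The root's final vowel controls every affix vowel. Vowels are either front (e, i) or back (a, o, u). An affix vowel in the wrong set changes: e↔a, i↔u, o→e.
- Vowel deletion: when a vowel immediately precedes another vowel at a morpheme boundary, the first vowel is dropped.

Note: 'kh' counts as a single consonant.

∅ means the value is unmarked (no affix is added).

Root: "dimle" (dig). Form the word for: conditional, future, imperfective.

aspect = imperfective: zero marking, form stays dimle.
Attach mood conditional -e → dimlee.
Attach tense future -ul (after vowel 'e') → dimleeul.
Apply vowel harmony: dimleeul → dimleeil.
Apply vowel deletion: dimleeil → dimlil.

dimlil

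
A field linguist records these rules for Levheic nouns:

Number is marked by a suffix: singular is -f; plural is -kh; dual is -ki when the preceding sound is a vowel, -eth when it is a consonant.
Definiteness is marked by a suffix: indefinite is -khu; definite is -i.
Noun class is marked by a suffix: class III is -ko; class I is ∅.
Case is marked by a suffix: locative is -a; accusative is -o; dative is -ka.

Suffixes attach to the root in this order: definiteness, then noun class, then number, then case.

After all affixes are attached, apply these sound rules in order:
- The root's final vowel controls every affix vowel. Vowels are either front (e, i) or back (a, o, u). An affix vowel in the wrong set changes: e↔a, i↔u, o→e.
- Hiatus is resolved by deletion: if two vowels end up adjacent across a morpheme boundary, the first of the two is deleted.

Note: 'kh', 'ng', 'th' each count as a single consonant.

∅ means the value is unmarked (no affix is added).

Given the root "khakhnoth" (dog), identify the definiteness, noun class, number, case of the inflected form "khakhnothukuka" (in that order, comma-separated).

Segment: khakhnoth-i-ki-ka.
definiteness: -i → definite.
noun class: ∅ → class I.
number: -ki/eth → dual.
case: -ka → dative.

definite, class I, dual, dative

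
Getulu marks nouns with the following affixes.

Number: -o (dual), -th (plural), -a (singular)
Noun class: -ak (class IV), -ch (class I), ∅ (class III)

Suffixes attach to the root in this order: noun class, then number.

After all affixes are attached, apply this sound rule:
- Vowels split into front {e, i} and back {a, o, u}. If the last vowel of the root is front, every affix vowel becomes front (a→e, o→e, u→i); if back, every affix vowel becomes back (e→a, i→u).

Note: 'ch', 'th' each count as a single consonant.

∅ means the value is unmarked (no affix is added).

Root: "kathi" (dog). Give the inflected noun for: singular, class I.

Attach noun class class I -ch → kathich.
Attach number singular -a → kathicha.
Apply vowel harmony: kathicha → kathiche.

kathiche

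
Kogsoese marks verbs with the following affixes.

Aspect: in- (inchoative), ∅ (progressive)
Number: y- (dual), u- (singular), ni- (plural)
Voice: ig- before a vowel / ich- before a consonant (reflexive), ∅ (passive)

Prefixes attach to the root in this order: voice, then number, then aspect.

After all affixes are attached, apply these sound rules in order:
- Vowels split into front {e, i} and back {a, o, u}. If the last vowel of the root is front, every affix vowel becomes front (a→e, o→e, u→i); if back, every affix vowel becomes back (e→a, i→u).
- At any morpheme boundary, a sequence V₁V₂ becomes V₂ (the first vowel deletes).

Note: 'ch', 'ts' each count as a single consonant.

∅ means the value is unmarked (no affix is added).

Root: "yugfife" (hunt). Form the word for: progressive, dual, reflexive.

yichyugfife

Attach voice reflexive ich- (before consonant 'y') → ichyugfife.
Attach number dual y- → yichyugfife.
aspect = progressive: zero marking, form stays yichyugfife.
Vowel harmony: no change.
Vowel deletion: no change.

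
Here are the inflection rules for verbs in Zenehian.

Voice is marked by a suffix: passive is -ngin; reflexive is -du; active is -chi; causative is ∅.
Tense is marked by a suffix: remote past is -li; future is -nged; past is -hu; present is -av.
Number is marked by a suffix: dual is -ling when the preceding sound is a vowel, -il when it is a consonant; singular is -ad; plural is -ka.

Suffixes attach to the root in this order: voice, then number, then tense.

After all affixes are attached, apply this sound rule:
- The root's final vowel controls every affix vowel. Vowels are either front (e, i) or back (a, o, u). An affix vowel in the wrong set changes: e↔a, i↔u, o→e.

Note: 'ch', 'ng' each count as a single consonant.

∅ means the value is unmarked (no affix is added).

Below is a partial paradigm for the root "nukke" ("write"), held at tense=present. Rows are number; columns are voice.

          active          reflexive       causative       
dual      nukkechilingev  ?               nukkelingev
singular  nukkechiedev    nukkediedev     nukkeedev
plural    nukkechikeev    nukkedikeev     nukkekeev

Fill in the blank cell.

nukkedilingev

Attach voice reflexive -du → nukkedu.
Attach number dual -ling (after vowel 'u') → nukkeduling.
Attach tense present -av → nukkedulingav.
Apply vowel harmony: nukkedulingav → nukkedilingev.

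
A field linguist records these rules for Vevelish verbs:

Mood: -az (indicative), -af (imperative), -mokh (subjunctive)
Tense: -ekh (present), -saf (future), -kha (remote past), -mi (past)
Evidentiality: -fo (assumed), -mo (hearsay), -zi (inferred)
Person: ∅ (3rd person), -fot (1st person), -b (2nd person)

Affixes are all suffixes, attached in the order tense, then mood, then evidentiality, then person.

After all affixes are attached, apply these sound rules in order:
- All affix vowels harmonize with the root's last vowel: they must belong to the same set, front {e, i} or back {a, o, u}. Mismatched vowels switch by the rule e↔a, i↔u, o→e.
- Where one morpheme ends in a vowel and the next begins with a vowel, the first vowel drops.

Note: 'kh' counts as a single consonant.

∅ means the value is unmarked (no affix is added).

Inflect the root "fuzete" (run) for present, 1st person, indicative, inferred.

fuzetekhezzifet

Attach tense present -ekh → fuzeteekh.
Attach mood indicative -az → fuzeteekhaz.
Attach evidentiality inferred -zi → fuzeteekhazzi.
Attach person 1st person -fot → fuzeteekhazzifot.
Apply vowel harmony: fuzeteekhazzifot → fuzeteekhezzifet.
Apply vowel deletion: fuzeteekhezzifet → fuzetekhezzifet.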